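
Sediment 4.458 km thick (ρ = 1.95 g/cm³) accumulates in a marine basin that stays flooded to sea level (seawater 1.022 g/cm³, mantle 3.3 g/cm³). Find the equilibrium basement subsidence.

Submarine loading: the sediment displaces seawater, and the subsidence is in turn flooded, so s (ρ_m − ρ_w) = t (ρ_sed − ρ_w).
s = 4.458 km × (1.95 − 1.022) / (3.3 − 1.022) = 1.82 km.

1.82 km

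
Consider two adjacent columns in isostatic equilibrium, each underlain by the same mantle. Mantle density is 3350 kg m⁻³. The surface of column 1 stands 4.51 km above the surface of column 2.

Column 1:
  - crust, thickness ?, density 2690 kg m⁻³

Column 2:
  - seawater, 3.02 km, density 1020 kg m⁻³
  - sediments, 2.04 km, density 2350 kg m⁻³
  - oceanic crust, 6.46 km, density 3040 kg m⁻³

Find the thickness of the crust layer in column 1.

39.7 km

Take the compensation level at the base of the deeper column (depth z_c below the surface of column 1) and equate Σ ρ_i t_i down to z_c; mantle fills any gap and the z_c terms cancel.
Column 1: x×2690 + (z_c − 0 − x)×3350
Column 2: 4.51×0 + 3.02×1020 + 2.04×2350 + 6.46×3040 + (z_c − 4.51 − 11.52)×3350
The z_c×3350 term appears on both sides and cancels. Collect the known terms of each column as K = Σ(ρt)_known − 3350 × (depth of known layers): K_1 = 0 − 3350×0 = 0; K_2 = 27512.8 − 3350×(4.51 + 11.52) = −26187.7.
Balance: K_1 − x×(3350 − 2690) = K_2, so x = (K_1 − K_2)/(3350 − 2690) = 26187.7/660 = 39.7 km.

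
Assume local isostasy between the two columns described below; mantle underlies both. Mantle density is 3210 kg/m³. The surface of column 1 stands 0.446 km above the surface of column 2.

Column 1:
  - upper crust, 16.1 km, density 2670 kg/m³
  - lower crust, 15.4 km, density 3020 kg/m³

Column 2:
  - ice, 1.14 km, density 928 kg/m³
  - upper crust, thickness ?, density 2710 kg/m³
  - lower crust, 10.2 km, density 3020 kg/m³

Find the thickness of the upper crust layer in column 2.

Take the compensation level at the base of the deeper column (depth z_c below the surface of column 1) and equate Σ ρ_i t_i down to z_c; mantle fills any gap and the z_c terms cancel.
Column 1: 16.1×2670 + 15.4×3020 + (z_c − 31.5)×3210
Column 2: 0.446×0 + 1.14×928 + x×2710 + 10.2×3020 + (z_c − 0.446 − 11.34 − x)×3210
The z_c×3210 term appears on both sides and cancels. Collect the known terms of each column as K = Σ(ρt)_known − 3210 × (depth of known layers): K_1 = 89495 − 3210×31.5 = −11620; K_2 = 31861.92 − 3210×(0.446 + 11.34) = −5971.14.
Balance: K_1 = K_2 − x×(3210 − 2710), so x = (K_2 − K_1)/(3210 − 2710) = 5648.86/500 = 11.3 km.

11.3 km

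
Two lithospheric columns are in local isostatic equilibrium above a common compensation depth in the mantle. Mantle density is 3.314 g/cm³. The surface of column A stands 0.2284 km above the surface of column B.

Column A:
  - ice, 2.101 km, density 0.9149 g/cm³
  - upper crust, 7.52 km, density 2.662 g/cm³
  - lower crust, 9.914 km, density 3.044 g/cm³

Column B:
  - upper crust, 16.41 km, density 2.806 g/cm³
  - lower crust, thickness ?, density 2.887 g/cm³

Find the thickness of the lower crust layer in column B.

8.26 km

Take the compensation level at the base of the deeper column (depth z_c below the surface of column A) and equate Σ ρ_i t_i down to z_c; mantle fills any gap and the z_c terms cancel.
Column A: 2.101×0.9149 + 7.52×2.662 + 9.914×3.044 + (z_c − 19.535)×3.314
Column B: 0.2284×0 + 16.41×2.806 + x×2.887 + (z_c − 0.2284 − 16.41 − x)×3.314
The z_c×3.314 term appears on both sides and cancels. Collect the known terms of each column as K = Σ(ρt)_known − 3.314 × (depth of known layers): K_A = 52.1186609 − 3.314×19.535 = −12.6203291; K_B = 46.04646 − 3.314×(0.2284 + 16.41) = −9.0931976.
Balance: K_A = K_B − x×(3.314 − 2.887), so x = (K_B − K_A)/(3.314 − 2.887) = 3.52713/0.427 = 8.26 km.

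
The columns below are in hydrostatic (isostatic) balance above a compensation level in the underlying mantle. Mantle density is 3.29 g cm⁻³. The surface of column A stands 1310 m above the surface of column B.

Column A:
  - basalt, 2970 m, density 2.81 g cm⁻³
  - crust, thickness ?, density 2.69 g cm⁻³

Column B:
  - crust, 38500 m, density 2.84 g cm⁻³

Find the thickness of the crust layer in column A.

Take the compensation level at the base of the deeper column (depth z_c below the surface of column A) and equate Σ ρ_i t_i down to z_c; mantle fills any gap and the z_c terms cancel.
Column A: 2970×2.81 + x×2.69 + (z_c − 2970 − x)×3.29
Column B: 1310×0 + 38500×2.84 + (z_c − 1310 − 38500)×3.29
The z_c×3.29 term appears on both sides and cancels. Collect the known terms of each column as K = Σ(ρt)_known − 3.29 × (depth of known layers): K_A = 8345.7 − 3.29×2970 = −1425.6; K_B = 109340 − 3.29×(1310 + 38500) = −21634.9.
Balance: K_A − x×(3.29 − 2.69) = K_B, so x = (K_A − K_B)/(3.29 − 2.69) = 20209.3/0.6 = 33700 m.

33700 m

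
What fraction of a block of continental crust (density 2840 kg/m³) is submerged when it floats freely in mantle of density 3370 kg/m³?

Submerged fraction = ρ_obj/ρ_fluid = 2840/3370 = 84.3%.

84.3%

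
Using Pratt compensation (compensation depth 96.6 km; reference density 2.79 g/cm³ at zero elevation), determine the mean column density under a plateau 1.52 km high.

2.75 g/cm³

Pratt balance: ρ_ref D = ρ (D + h).
ρ = ρ_ref D/(D + h) = 2.79 × 96.6 km/(96.6 km + 1.52 km) = 2.75 g/cm³.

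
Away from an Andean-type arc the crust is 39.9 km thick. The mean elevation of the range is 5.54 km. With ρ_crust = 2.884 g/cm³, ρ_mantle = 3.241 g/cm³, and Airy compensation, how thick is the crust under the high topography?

Root depth r = h ρ_c / (ρ_m − ρ_c) = 5.54 km × 2.884 / 0.357 = 44.75 km.
Total thickness = T + h + r = 39.9 km + 5.54 km + 44.75 km = 90.2 km.

90.2 km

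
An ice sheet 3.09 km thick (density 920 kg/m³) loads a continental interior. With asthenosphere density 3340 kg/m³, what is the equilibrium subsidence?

0.851 km

In Airy isostatic equilibrium: the ice load ρ_ice t is balanced by mantle displaced below, ρ_m s.
s = t ρ_ice / ρ_m = 3.09 km × 920/3340 = 0.851 km.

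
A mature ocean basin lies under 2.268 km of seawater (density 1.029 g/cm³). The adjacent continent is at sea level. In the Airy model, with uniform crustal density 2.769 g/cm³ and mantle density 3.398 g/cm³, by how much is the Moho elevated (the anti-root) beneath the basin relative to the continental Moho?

For local isostatic compensation: replacing crust with seawater at the top is compensated by replacing crust with mantle at the base: d (ρ_c − ρ_w) = a (ρ_m − ρ_c).
a = d (ρ_c − ρ_w)/(ρ_m − ρ_c) = 2.268 km × 1.74/0.629 = 6.27 km.

6.27 km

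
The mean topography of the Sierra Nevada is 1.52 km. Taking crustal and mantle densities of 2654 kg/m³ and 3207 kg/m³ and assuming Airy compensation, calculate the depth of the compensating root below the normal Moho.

7.29 km

Balancing pressure at the compensation depth: the weight of the topography is balanced by the buoyancy of the root, ρ_c h = (ρ_m − ρ_c) r.
r = h · ρ_c / (ρ_m − ρ_c) = 1.52 km × 2654 / (3207 − 2654) = 7.29 km.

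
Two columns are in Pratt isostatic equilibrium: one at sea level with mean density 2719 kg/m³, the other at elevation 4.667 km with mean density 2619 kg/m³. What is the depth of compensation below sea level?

ρ_ref D = ρ (D + h) → D (ρ_ref − ρ) = ρ h.
D = ρ h/(ρ_ref − ρ) = 2619 × 4.667 km/(2719 − 2619) = 122 km.

122 km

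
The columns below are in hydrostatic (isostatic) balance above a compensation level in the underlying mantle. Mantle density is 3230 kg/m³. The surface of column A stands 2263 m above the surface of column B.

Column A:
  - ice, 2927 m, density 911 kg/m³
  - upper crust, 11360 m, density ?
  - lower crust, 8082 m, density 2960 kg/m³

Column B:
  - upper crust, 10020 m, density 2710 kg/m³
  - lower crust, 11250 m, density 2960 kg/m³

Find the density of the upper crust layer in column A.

Take the compensation level at the base of the deeper column (depth z_c below the surface of column A) and equate Σ ρ_i t_i down to z_c; mantle fills any gap and the z_c terms cancel.
Column A: 2927×911 + 11360×ρ + 8082×2960 + (z_c − 22369)×3230
Column B: 2263×0 + 10020×2710 + 11250×2960 + (z_c − 2263 − 21270)×3230
The z_c×3230 term appears on both sides and cancels. Collect the known terms of each column as K = Σ(ρt)_known − 3230 × (depth of known layers): K_A = 26589217 − 3230×22369 = −45662653; K_B = 60454200 − 3230×(2263 + 21270) = −15557390.
Balance: K_A + 11360×ρ = K_B, so ρ = (K_B − K_A)/11360 = 30105300/11360 = 2650 kg/m³.

2650 kg/m³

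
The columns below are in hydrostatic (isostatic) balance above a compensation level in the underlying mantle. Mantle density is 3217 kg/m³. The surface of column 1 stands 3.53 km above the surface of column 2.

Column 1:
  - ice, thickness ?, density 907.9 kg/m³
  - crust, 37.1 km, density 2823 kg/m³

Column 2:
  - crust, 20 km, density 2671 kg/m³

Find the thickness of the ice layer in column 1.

Take the compensation level at the base of the deeper column (depth z_c below the surface of column 1) and equate Σ ρ_i t_i down to z_c; mantle fills any gap and the z_c terms cancel.
Column 1: x×907.9 + 37.1×2823 + (z_c − 37.1 − x)×3217
Column 2: 3.53×0 + 20×2671 + (z_c − 3.53 − 20)×3217
The z_c×3217 term appears on both sides and cancels. Collect the known terms of each column as K = Σ(ρt)_known − 3217 × (depth of known layers): K_1 = 104733.3 − 3217×37.1 = −14617.4; K_2 = 53420 − 3217×(3.53 + 20) = −22276.01.
Balance: K_1 − x×(3217 − 907.9) = K_2, so x = (K_1 − K_2)/(3217 − 907.9) = 7658.61/2309.1 = 3.32 km.

3.32 km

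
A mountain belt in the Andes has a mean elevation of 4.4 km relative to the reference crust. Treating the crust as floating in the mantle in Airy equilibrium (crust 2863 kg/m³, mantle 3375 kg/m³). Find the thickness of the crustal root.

24.6 km

In Airy isostatic equilibrium: the weight of the topography is balanced by the buoyancy of the root, ρ_c h = (ρ_m − ρ_c) r.
r = h · ρ_c / (ρ_m − ρ_c) = 4.4 km × 2863 / (3375 − 2863) = 24.6 km.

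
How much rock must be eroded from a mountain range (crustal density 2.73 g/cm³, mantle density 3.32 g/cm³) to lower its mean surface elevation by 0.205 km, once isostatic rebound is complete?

1.15 km

Net drop Δ = e − u = e − e ρ_c/ρ_m = e (ρ_m − ρ_c)/ρ_m.
e = Δ ρ_m/(ρ_m − ρ_c) = 0.205 km × 3.32/0.59 = 1.15 km.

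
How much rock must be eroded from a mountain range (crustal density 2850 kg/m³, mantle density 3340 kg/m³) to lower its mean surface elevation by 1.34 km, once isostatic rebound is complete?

9.13 km

Net drop Δ = e − u = e − e ρ_c/ρ_m = e (ρ_m − ρ_c)/ρ_m.
e = Δ ρ_m/(ρ_m − ρ_c) = 1.34 km × 3340/490 = 9.13 km.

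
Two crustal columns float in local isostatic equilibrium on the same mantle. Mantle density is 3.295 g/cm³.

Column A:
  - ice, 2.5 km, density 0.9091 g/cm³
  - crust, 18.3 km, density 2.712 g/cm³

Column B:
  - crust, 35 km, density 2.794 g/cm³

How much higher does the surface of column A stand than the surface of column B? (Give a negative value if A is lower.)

−0.274 km

For any compensation level in the mantle, the mantle terms cancel and isostasy reduces to e = (Σt_A − Σt_B) − (Σ(ρt)_A − Σ(ρt)_B) / ρ_m.
Σt_A = 20.8 km; Σt_B = 35 km; Σ(ρt)_A = 51.90235; Σ(ρt)_B = 97.79 (in km·g/cm³).
e = (20.8 − 35) − (51.90235 − 97.79) / 3.295 = −0.274 km.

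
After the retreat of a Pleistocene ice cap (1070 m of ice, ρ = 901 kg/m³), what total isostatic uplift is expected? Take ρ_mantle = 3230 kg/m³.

298 m

Removing the load lets mantle flow back in; uplift u satisfies ρ_ice t = ρ_m u.
u = t ρ_ice/ρ_m = 1070 m × 901/3230 = 298 m.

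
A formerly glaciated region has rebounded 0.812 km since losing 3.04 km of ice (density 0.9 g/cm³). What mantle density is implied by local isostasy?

3.37 g/cm³

ρ_m = ρ_ice t / u = 0.9 × 3.04 km/0.812 km = 3.37 g/cm³.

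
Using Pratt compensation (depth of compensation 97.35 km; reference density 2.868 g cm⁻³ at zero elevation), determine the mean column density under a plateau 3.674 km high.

Pratt balance: ρ_ref D = ρ (D + h).
ρ = ρ_ref D/(D + h) = 2.868 × 97.35 km/(97.35 km + 3.674 km) = 2.76 g cm⁻³.

2.76 g cm⁻³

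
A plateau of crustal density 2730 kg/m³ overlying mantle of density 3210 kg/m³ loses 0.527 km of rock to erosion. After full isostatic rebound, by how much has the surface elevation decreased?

0.0788 km

Rebound u = e ρ_c/ρ_m = 0.527 km × 2730/3210 = 0.4482 km.
Net surface drop = e − u = 0.527 km − 0.4482 km = e (ρ_m − ρ_c)/ρ_m = 0.0788 km.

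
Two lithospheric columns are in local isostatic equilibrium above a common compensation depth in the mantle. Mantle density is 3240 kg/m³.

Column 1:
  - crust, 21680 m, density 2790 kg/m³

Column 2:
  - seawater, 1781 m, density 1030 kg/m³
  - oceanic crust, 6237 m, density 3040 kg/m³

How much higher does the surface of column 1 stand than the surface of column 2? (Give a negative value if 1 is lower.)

For any compensation level in the mantle, the mantle terms cancel and isostasy reduces to e = (Σt_1 − Σt_2) − (Σ(ρt)_1 − Σ(ρt)_2) / ρ_m.
Σt_1 = 21680 m; Σt_2 = 8018 m; Σ(ρt)_1 = 60487200; Σ(ρt)_2 = 20794910 (in m·kg/m³).
e = (21680 − 8018) − (60487200 − 20794910) / 3240 = 1410 m.

1410 m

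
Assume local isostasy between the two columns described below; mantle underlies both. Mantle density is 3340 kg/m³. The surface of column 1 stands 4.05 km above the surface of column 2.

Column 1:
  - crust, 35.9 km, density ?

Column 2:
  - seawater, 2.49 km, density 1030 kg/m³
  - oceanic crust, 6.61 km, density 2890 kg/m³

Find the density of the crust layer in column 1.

2720 kg/m³

Take the compensation level at the base of the deeper column (depth z_c below the surface of column 1) and equate Σ ρ_i t_i down to z_c; mantle fills any gap and the z_c terms cancel.
Column 1: 35.9×ρ + (z_c − 35.9)×3340
Column 2: 4.05×0 + 2.49×1030 + 6.61×2890 + (z_c − 4.05 − 9.1)×3340
The z_c×3340 term appears on both sides and cancels. Collect the known terms of each column as K = Σ(ρt)_known − 3340 × (depth of known layers): K_1 = 0 − 3340×35.9 = −119906; K_2 = 21667.6 − 3340×(4.05 + 9.1) = −22253.4.
Balance: K_1 + 35.9×ρ = K_2, so ρ = (K_2 − K_1)/35.9 = 97652.6/35.9 = 2720 kg/m³.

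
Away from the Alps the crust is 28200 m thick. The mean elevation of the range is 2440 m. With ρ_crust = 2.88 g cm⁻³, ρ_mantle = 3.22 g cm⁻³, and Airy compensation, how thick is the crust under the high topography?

Root depth r = h ρ_c / (ρ_m − ρ_c) = 2440 m × 2.88 / 0.34 = 20670 m.
Total thickness = T + h + r = 28200 m + 2440 m + 20670 m = 51300 m.

51300 m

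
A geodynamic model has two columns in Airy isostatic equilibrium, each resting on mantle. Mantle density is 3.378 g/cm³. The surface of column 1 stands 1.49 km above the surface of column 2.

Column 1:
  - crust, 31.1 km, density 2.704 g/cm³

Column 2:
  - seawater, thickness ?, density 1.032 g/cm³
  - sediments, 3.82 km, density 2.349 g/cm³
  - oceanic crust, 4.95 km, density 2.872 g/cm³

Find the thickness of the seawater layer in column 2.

Take the compensation level at the base of the deeper column (depth z_c below the surface of column 1) and equate Σ ρ_i t_i down to z_c; mantle fills any gap and the z_c terms cancel.
Column 1: 31.1×2.704 + (z_c − 31.1)×3.378
Column 2: 1.49×0 + x×1.032 + 3.82×2.349 + 4.95×2.872 + (z_c − 1.49 − 8.77 − x)×3.378
The z_c×3.378 term appears on both sides and cancels. Collect the known terms of each column as K = Σ(ρt)_known − 3.378 × (depth of known layers): K_1 = 84.0944 − 3.378×31.1 = −20.9614; K_2 = 23.18958 − 3.378×(1.49 + 8.77) = −11.4687.
Balance: K_1 = K_2 − x×(3.378 − 1.032), so x = (K_2 − K_1)/(3.378 − 1.032) = 9.4927/2.346 = 4.05 km.

4.05 km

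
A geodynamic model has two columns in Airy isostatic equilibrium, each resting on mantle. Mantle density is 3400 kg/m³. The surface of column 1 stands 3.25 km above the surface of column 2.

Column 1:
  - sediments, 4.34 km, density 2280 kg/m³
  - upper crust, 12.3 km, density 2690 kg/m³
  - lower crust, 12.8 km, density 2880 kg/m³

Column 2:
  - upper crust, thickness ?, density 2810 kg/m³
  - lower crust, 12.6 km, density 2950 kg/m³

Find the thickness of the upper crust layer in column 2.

Take the compensation level at the base of the deeper column (depth z_c below the surface of column 1) and equate Σ ρ_i t_i down to z_c; mantle fills any gap and the z_c terms cancel.
Column 1: 4.34×2280 + 12.3×2690 + 12.8×2880 + (z_c − 29.44)×3400
Column 2: 3.25×0 + x×2810 + 12.6×2950 + (z_c − 3.25 − 12.6 − x)×3400
The z_c×3400 term appears on both sides and cancels. Collect the known terms of each column as K = Σ(ρt)_known − 3400 × (depth of known layers): K_1 = 79846.2 − 3400×29.44 = −20249.8; K_2 = 37170 − 3400×(3.25 + 12.6) = −16720.
Balance: K_1 = K_2 − x×(3400 − 2810), so x = (K_2 − K_1)/(3400 − 2810) = 3529.8/590 = 5.98 km.

5.98 km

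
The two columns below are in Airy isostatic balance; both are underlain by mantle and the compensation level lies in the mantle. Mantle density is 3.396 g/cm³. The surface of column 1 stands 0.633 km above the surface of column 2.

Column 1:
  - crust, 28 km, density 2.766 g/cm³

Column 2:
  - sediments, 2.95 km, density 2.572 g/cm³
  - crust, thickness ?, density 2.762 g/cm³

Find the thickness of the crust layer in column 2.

20.6 km

Take the compensation level at the base of the deeper column (depth z_c below the surface of column 1) and equate Σ ρ_i t_i down to z_c; mantle fills any gap and the z_c terms cancel.
Column 1: 28×2.766 + (z_c − 28)×3.396
Column 2: 0.633×0 + 2.95×2.572 + x×2.762 + (z_c − 0.633 − 2.95 − x)×3.396
The z_c×3.396 term appears on both sides and cancels. Collect the known terms of each column as K = Σ(ρt)_known − 3.396 × (depth of known layers): K_1 = 77.448 − 3.396×28 = −17.64; K_2 = 7.5874 − 3.396×(0.633 + 2.95) = −4.580468.
Balance: K_1 = K_2 − x×(3.396 − 2.762), so x = (K_2 − K_1)/(3.396 − 2.762) = 13.0595/0.634 = 20.6 km.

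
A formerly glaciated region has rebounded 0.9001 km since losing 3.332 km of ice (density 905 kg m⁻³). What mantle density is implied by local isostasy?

3350 kg m⁻³

ρ_m = ρ_ice t / u = 905 × 3.332 km/0.9001 km = 3350 kg m⁻³.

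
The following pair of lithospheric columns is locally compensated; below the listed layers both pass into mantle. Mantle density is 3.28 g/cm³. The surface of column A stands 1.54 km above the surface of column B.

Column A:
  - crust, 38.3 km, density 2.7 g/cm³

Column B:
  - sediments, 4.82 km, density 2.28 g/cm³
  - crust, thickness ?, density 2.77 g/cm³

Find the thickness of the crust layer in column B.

Take the compensation level at the base of the deeper column (depth z_c below the surface of column A) and equate Σ ρ_i t_i down to z_c; mantle fills any gap and the z_c terms cancel.
Column A: 38.3×2.7 + (z_c − 38.3)×3.28
Column B: 1.54×0 + 4.82×2.28 + x×2.77 + (z_c − 1.54 − 4.82 − x)×3.28
The z_c×3.28 term appears on both sides and cancels. Collect the known terms of each column as K = Σ(ρt)_known − 3.28 × (depth of known layers): K_A = 103.41 − 3.28×38.3 = −22.214; K_B = 10.9896 − 3.28×(1.54 + 4.82) = −9.8712.
Balance: K_A = K_B − x×(3.28 − 2.77), so x = (K_B − K_A)/(3.28 − 2.77) = 12.3428/0.51 = 24.2 km.

24.2 km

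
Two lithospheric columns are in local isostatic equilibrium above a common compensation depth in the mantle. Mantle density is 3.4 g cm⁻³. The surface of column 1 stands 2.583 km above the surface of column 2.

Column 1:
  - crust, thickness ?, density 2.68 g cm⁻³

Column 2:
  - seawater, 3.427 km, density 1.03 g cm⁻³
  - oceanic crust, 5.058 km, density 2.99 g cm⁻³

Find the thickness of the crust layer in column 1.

26.4 km

Take the compensation level at the base of the deeper column (depth z_c below the surface of column 1) and equate Σ ρ_i t_i down to z_c; mantle fills any gap and the z_c terms cancel.
Column 1: x×2.68 + (z_c − 0 − x)×3.4
Column 2: 2.583×0 + 3.427×1.03 + 5.058×2.99 + (z_c − 2.583 − 8.485)×3.4
The z_c×3.4 term appears on both sides and cancels. Collect the known terms of each column as K = Σ(ρt)_known − 3.4 × (depth of known layers): K_1 = 0 − 3.4×0 = 0; K_2 = 18.65323 − 3.4×(2.583 + 8.485) = −18.97797.
Balance: K_1 − x×(3.4 − 2.68) = K_2, so x = (K_1 − K_2)/(3.4 − 2.68) = 18.978/0.72 = 26.4 km.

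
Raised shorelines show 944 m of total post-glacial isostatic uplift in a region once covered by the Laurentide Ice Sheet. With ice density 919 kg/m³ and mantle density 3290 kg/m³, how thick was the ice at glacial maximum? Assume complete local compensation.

3380 m

u = t ρ_ice/ρ_m → t = u ρ_m/ρ_ice = 944 m × 3290/919 = 3380 m.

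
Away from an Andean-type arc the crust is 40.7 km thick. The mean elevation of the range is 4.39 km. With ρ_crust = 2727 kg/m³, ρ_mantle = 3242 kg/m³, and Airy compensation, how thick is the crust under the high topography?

Root depth r = h ρ_c / (ρ_m − ρ_c) = 4.39 km × 2727 / 515 = 23.25 km.
Total thickness = T + h + r = 40.7 km + 4.39 km + 23.25 km = 68.3 km.

68.3 km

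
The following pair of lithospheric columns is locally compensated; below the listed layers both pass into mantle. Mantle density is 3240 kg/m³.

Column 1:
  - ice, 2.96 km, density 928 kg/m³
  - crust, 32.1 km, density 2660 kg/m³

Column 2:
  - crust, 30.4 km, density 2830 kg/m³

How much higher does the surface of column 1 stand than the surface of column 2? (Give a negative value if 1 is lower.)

For any compensation level in the mantle, the mantle terms cancel and isostasy reduces to e = (Σt_1 − Σt_2) − (Σ(ρt)_1 − Σ(ρt)_2) / ρ_m.
Σt_1 = 35.06 km; Σt_2 = 30.4 km; Σ(ρt)_1 = 88132.88; Σ(ρt)_2 = 86032 (in km·kg/m³).
e = (35.06 − 30.4) − (88132.88 − 86032) / 3240 = 4.01 km.

4.01 km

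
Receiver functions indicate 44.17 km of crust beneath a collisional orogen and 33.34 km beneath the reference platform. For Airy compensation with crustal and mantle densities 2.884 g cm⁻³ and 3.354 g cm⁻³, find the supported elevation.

1.52 km

Excess crust Δ = 44.17 km − 33.34 km = 10.83 km, split between elevation h and root r with h + r = Δ.
Airy balance ρ_c h = (ρ_m − ρ_c) r gives r = h ρ_c/(ρ_m − ρ_c), so h (1 + ρ_c/(ρ_m − ρ_c)) = Δ, i.e. h = Δ (ρ_m − ρ_c)/ρ_m.
h = 10.83 km × 0.47/3.354 = 1.52 km.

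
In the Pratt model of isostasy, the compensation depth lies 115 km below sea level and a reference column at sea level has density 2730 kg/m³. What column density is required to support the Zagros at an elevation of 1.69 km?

Pratt balance: ρ_ref D = ρ (D + h).
ρ = ρ_ref D/(D + h) = 2730 × 115 km/(115 km + 1.69 km) = 2690 kg/m³.

2690 kg/m³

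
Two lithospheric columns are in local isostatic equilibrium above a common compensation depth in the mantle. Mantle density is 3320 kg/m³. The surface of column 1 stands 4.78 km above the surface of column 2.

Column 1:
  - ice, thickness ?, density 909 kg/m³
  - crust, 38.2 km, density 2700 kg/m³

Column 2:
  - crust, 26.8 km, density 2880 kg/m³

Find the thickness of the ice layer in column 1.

Take the compensation level at the base of the deeper column (depth z_c below the surface of column 1) and equate Σ ρ_i t_i down to z_c; mantle fills any gap and the z_c terms cancel.
Column 1: x×909 + 38.2×2700 + (z_c − 38.2 − x)×3320
Column 2: 4.78×0 + 26.8×2880 + (z_c − 4.78 − 26.8)×3320
The z_c×3320 term appears on both sides and cancels. Collect the known terms of each column as K = Σ(ρt)_known − 3320 × (depth of known layers): K_1 = 103140 − 3320×38.2 = −23684; K_2 = 77184 − 3320×(4.78 + 26.8) = −27661.6.
Balance: K_1 − x×(3320 − 909) = K_2, so x = (K_1 − K_2)/(3320 − 909) = 3977.6/2411 = 1.65 km.

1.65 km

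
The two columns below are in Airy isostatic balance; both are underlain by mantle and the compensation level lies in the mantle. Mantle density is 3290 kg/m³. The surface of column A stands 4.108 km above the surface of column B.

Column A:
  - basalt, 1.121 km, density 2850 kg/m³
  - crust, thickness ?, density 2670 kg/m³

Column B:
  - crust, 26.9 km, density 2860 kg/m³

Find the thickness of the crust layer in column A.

39.7 km

Take the compensation level at the base of the deeper column (depth z_c below the surface of column A) and equate Σ ρ_i t_i down to z_c; mantle fills any gap and the z_c terms cancel.
Column A: 1.121×2850 + x×2670 + (z_c − 1.121 − x)×3290
Column B: 4.108×0 + 26.9×2860 + (z_c − 4.108 − 26.9)×3290
The z_c×3290 term appears on both sides and cancels. Collect the known terms of each column as K = Σ(ρt)_known − 3290 × (depth of known layers): K_A = 3194.85 − 3290×1.121 = −493.24; K_B = 76934 − 3290×(4.108 + 26.9) = −25082.32.
Balance: K_A − x×(3290 − 2670) = K_B, so x = (K_A − K_B)/(3290 − 2670) = 24589.1/620 = 39.7 km.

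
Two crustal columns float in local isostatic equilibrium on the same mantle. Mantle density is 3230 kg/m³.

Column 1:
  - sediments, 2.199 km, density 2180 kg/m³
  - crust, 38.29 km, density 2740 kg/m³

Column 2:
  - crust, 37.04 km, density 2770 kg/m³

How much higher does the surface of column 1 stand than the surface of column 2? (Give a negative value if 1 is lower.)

For any compensation level in the mantle, the mantle terms cancel and isostasy reduces to e = (Σt_1 − Σt_2) − (Σ(ρt)_1 − Σ(ρt)_2) / ρ_m.
Σt_1 = 40.489 km; Σt_2 = 37.04 km; Σ(ρt)_1 = 109708.42; Σ(ρt)_2 = 102600.8 (in km·kg/m³).
e = (40.489 − 37.04) − (109708.42 − 102600.8) / 3230 = 1.25 km.

1.25 km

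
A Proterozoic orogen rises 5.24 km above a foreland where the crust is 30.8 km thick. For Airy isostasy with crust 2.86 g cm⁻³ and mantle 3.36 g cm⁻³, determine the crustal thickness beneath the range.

66 km

Root depth r = h ρ_c / (ρ_m − ρ_c) = 5.24 km × 2.86 / 0.5 = 29.97 km.
Total thickness = T + h + r = 30.8 km + 5.24 km + 29.97 km = 66 km.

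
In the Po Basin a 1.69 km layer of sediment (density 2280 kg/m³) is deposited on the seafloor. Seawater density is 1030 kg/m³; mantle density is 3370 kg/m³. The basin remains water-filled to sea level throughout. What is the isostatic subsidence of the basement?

Submarine loading: the sediment displaces seawater, and the subsidence is in turn flooded, so s (ρ_m − ρ_w) = t (ρ_sed − ρ_w).
s = 1.69 km × (2280 − 1030) / (3370 − 1030) = 0.903 km.

0.903 km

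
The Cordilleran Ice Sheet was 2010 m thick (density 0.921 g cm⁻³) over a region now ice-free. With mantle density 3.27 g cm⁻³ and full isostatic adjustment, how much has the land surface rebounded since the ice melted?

566 m

Removing the load lets mantle flow back in; uplift u satisfies ρ_ice t = ρ_m u.
u = t ρ_ice/ρ_m = 2010 m × 0.921/3.27 = 566 m.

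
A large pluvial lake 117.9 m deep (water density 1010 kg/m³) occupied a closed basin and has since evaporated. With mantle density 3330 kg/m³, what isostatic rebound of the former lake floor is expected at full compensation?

35.8 m

u = d ρ_w/ρ_m = 117.9 m × 1010/3330 = 35.8 m.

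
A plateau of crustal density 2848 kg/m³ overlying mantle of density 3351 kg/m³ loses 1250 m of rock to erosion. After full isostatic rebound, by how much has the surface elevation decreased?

Rebound u = e ρ_c/ρ_m = 1250 m × 2848/3351 = 1062 m.
Net surface drop = e − u = 1250 m − 1062 m = e (ρ_m − ρ_c)/ρ_m = 188 m.

188 m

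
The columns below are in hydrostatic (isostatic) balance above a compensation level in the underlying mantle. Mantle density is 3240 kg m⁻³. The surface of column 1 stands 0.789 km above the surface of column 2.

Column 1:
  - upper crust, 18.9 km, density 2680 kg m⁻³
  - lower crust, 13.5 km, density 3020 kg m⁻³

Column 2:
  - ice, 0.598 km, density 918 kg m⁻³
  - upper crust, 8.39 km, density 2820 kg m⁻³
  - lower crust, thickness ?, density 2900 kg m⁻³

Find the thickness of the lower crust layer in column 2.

17.9 km

Take the compensation level at the base of the deeper column (depth z_c below the surface of column 1) and equate Σ ρ_i t_i down to z_c; mantle fills any gap and the z_c terms cancel.
Column 1: 18.9×2680 + 13.5×3020 + (z_c − 32.4)×3240
Column 2: 0.789×0 + 0.598×918 + 8.39×2820 + x×2900 + (z_c − 0.789 − 8.988 − x)×3240
The z_c×3240 term appears on both sides and cancels. Collect the known terms of each column as K = Σ(ρt)_known − 3240 × (depth of known layers): K_1 = 91422 − 3240×32.4 = −13554; K_2 = 24208.764 − 3240×(0.789 + 8.988) = −7468.716.
Balance: K_1 = K_2 − x×(3240 − 2900), so x = (K_2 − K_1)/(3240 − 2900) = 6085.28/340 = 17.9 km.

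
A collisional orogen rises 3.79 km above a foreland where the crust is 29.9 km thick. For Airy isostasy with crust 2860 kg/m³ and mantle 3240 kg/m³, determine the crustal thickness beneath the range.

62.2 km

Root depth r = h ρ_c / (ρ_m − ρ_c) = 3.79 km × 2860 / 380 = 28.52 km.
Total thickness = T + h + r = 29.9 km + 3.79 km + 28.52 km = 62.2 km.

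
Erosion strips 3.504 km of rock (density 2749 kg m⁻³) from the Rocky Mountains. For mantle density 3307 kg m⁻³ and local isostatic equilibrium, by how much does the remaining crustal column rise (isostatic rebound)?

Unloading: uplift u = e ρ_c/ρ_m = 3.504 km × 2749/3307 = 2.91 km.

2.91 km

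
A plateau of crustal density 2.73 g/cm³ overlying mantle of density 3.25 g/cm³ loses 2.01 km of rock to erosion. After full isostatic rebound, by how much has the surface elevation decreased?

0.322 km

Rebound u = e ρ_c/ρ_m = 2.01 km × 2.73/3.25 = 1.688 km.
Net surface drop = e − u = 2.01 km − 1.688 km = e (ρ_m − ρ_c)/ρ_m = 0.322 km.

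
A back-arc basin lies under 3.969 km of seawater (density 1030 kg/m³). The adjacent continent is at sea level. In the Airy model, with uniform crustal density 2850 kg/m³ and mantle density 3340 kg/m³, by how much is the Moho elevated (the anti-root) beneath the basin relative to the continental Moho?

Isostatic balance requires: replacing crust with seawater at the top is compensated by replacing crust with mantle at the base: d (ρ_c − ρ_w) = a (ρ_m − ρ_c).
a = d (ρ_c − ρ_w)/(ρ_m − ρ_c) = 3.969 km × 1820/490 = 14.7 km.

14.7 km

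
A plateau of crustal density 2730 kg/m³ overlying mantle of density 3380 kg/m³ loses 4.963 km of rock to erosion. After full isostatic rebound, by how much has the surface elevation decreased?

0.954 km

Rebound u = e ρ_c/ρ_m = 4.963 km × 2730/3380 = 4.009 km.
Net surface drop = e − u = 4.963 km − 4.009 km = e (ρ_m − ρ_c)/ρ_m = 0.954 km.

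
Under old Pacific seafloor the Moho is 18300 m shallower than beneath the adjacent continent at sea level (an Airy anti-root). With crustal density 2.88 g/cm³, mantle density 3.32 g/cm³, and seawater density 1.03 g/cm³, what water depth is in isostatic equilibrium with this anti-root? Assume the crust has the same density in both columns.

4350 m

Replacing a thickness d of crust by seawater at the top must be balanced by replacing crust with mantle at the base: d (ρ_c − ρ_w) = a (ρ_m − ρ_c).
d = a (ρ_m − ρ_c)/(ρ_c − ρ_w) = 18300 m × 0.44/1.85 = 4350 m.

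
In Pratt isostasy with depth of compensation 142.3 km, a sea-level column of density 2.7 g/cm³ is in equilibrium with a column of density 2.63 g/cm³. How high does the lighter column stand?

3.79 km

ρ_ref D = ρ (D + h) → h = D (ρ_ref − ρ)/ρ.
h = 142.3 km × (2.7 − 2.63)/2.63 = 3.79 km.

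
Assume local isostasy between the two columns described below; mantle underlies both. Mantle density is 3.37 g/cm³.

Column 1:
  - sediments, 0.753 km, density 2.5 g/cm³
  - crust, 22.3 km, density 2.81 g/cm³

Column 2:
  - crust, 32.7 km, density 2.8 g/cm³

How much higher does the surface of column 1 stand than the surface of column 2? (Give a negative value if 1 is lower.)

For any compensation level in the mantle, the mantle terms cancel and isostasy reduces to e = (Σt_1 − Σt_2) − (Σ(ρt)_1 − Σ(ρt)_2) / ρ_m.
Σt_1 = 23.053 km; Σt_2 = 32.7 km; Σ(ρt)_1 = 64.5455; Σ(ρt)_2 = 91.56 (in km·g/cm³).
e = (23.053 − 32.7) − (64.5455 − 91.56) / 3.37 = −1.63 km.

−1.63 km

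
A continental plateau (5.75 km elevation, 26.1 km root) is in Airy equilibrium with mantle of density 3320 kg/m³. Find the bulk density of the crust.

2720 kg/m³

ρ_c h = (ρ_m − ρ_c) r → ρ_c (h + r) = ρ_m r → ρ_c = ρ_m r / (h + r).
ρ_c = 3320 × 26.1 km / (5.75 km + 26.1 km) = 2720 kg/m³.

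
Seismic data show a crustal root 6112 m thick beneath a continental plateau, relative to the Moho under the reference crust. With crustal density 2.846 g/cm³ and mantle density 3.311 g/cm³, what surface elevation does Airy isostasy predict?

999 m

In Airy isostatic equilibrium: ρ_c h = (ρ_m − ρ_c) r.
h = r (ρ_m − ρ_c) / ρ_c = 6112 m × (3.311 − 2.846) / 2.846 = 999 m.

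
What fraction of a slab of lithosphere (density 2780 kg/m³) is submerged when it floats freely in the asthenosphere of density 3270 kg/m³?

85%

Submerged fraction = ρ_obj/ρ_fluid = 2780/3270 = 85%.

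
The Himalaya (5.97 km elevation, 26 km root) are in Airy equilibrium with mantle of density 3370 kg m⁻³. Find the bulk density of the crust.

ρ_c h = (ρ_m − ρ_c) r → ρ_c (h + r) = ρ_m r → ρ_c = ρ_m r / (h + r).
ρ_c = 3370 × 26 km / (5.97 km + 26 km) = 2740 kg m⁻³.

2740 kg m⁻³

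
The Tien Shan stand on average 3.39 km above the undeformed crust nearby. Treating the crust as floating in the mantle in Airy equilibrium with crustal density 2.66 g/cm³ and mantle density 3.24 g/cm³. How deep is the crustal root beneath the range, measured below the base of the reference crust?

15.5 km

In Airy isostatic equilibrium: the weight of the topography is balanced by the buoyancy of the root, ρ_c h = (ρ_m − ρ_c) r.
r = h · ρ_c / (ρ_m − ρ_c) = 3.39 km × 2.66 / (3.24 − 2.66) = 15.5 km.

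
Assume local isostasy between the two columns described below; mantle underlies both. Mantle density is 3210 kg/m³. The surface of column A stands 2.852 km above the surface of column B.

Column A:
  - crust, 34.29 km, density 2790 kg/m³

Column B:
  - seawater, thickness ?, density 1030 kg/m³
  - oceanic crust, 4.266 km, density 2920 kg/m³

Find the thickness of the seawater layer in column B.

1.84 km

Take the compensation level at the base of the deeper column (depth z_c below the surface of column A) and equate Σ ρ_i t_i down to z_c; mantle fills any gap and the z_c terms cancel.
Column A: 34.29×2790 + (z_c − 34.29)×3210
Column B: 2.852×0 + x×1030 + 4.266×2920 + (z_c − 2.852 − 4.266 − x)×3210
The z_c×3210 term appears on both sides and cancels. Collect the known terms of each column as K = Σ(ρt)_known − 3210 × (depth of known layers): K_A = 95669.1 − 3210×34.29 = −14401.8; K_B = 12456.72 − 3210×(2.852 + 4.266) = −10392.06.
Balance: K_A = K_B − x×(3210 − 1030), so x = (K_B − K_A)/(3210 − 1030) = 4009.74/2180 = 1.84 km.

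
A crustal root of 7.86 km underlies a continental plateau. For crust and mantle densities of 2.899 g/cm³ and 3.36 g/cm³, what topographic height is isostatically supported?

Isostatic balance requires: ρ_c h = (ρ_m − ρ_c) r.
h = r (ρ_m − ρ_c) / ρ_c = 7.86 km × (3.36 − 2.899) / 2.899 = 1.25 km.

1.25 km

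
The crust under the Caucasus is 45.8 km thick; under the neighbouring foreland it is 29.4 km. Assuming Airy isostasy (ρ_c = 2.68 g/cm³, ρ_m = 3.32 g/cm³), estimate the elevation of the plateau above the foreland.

3.16 km

Excess crust Δ = 45.8 km − 29.4 km = 16.4 km, split between elevation h and root r with h + r = Δ.
Airy balance ρ_c h = (ρ_m − ρ_c) r gives r = h ρ_c/(ρ_m − ρ_c), so h (1 + ρ_c/(ρ_m − ρ_c)) = Δ, i.e. h = Δ (ρ_m − ρ_c)/ρ_m.
h = 16.4 km × 0.64/3.32 = 3.16 km.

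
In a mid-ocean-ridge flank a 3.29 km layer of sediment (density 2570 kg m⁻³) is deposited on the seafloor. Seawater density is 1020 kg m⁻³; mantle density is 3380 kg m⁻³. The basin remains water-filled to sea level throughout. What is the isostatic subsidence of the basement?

Submarine loading: the sediment displaces seawater, and the subsidence is in turn flooded, so s (ρ_m − ρ_w) = t (ρ_sed − ρ_w).
s = 3.29 km × (2570 − 1020) / (3380 − 1020) = 2.16 km.

2.16 km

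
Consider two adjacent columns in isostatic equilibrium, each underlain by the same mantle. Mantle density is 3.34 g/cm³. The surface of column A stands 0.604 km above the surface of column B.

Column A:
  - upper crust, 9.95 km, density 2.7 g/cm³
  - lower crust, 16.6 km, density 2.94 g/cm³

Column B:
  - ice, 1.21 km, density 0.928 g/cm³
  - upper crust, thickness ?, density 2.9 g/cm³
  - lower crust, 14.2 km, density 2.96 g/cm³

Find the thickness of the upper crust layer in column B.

Take the compensation level at the base of the deeper column (depth z_c below the surface of column A) and equate Σ ρ_i t_i down to z_c; mantle fills any gap and the z_c terms cancel.
Column A: 9.95×2.7 + 16.6×2.94 + (z_c − 26.55)×3.34
Column B: 0.604×0 + 1.21×0.928 + x×2.9 + 14.2×2.96 + (z_c − 0.604 − 15.41 − x)×3.34
The z_c×3.34 term appears on both sides and cancels. Collect the known terms of each column as K = Σ(ρt)_known − 3.34 × (depth of known layers): K_A = 75.669 − 3.34×26.55 = −13.008; K_B = 43.15488 − 3.34×(0.604 + 15.41) = −10.33188.
Balance: K_A = K_B − x×(3.34 − 2.9), so x = (K_B − K_A)/(3.34 − 2.9) = 2.67612/0.44 = 6.08 km.

6.08 km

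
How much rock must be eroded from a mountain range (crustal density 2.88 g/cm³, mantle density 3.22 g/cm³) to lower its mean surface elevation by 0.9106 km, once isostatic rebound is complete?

Net drop Δ = e − u = e − e ρ_c/ρ_m = e (ρ_m − ρ_c)/ρ_m.
e = Δ ρ_m/(ρ_m − ρ_c) = 0.9106 km × 3.22/0.34 = 8.62 km.

8.62 km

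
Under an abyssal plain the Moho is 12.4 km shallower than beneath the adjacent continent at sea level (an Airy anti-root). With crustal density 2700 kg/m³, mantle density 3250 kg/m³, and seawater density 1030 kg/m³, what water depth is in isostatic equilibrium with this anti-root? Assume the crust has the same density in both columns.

Replacing a thickness d of crust by seawater at the top must be balanced by replacing crust with mantle at the base: d (ρ_c − ρ_w) = a (ρ_m − ρ_c).
d = a (ρ_m − ρ_c)/(ρ_c − ρ_w) = 12.4 km × 550/1670 = 4.08 km.

4.08 km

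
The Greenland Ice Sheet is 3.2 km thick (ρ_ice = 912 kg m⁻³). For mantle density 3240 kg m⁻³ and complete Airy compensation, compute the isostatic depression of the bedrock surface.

0.901 km

Balancing pressure at the compensation depth: the ice load ρ_ice t is balanced by mantle displaced below, ρ_m s.
s = t ρ_ice / ρ_m = 3.2 km × 912/3240 = 0.901 km.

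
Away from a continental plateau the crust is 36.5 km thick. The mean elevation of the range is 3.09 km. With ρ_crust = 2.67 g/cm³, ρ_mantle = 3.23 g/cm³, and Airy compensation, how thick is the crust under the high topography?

Root depth r = h ρ_c / (ρ_m − ρ_c) = 3.09 km × 2.67 / 0.56 = 14.73 km.
Total thickness = T + h + r = 36.5 km + 3.09 km + 14.73 km = 54.3 km.

54.3 km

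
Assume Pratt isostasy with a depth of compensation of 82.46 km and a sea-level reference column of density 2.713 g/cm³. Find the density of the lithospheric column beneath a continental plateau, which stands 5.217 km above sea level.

2.55 g/cm³

Pratt balance: ρ_ref D = ρ (D + h).
ρ = ρ_ref D/(D + h) = 2.713 × 82.46 km/(82.46 km + 5.217 km) = 2.55 g/cm³.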